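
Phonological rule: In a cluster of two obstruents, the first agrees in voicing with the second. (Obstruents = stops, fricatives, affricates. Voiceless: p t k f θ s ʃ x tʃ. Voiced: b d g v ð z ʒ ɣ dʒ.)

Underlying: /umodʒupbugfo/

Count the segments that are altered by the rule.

2

/p/ before /b/ (voiced) → [b]
/g/ before /f/ (voiceless) → [k]
2 segments change.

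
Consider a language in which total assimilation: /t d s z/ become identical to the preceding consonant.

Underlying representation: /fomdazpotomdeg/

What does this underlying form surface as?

[fommazpotommeg]

/d/ after /m/ → [m] (total assimilation)
/d/ after /m/ → [m] (total assimilation)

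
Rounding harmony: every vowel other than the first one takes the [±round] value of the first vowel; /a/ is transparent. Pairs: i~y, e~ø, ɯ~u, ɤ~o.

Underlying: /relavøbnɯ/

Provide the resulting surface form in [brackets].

/ø/ harmonizes with /e/ ([-round]) → [e]

[relavebnɯ]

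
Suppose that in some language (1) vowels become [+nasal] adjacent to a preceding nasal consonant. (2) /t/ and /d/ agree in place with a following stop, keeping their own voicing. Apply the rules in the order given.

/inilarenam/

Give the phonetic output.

Rule 1: /i/ after nasal /n/ → [ĩ]
Rule 1: /a/ after nasal /n/ → [ã]
After rule 1: inĩlarenãm
Rule 2: no segment meets the rule's conditions; no change.

[inĩlarenãm]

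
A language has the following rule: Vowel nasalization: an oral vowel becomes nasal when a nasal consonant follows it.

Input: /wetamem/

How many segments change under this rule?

/a/ before nasal /m/ → [ã]
/e/ before nasal /m/ → [ẽ]
2 segments change.

2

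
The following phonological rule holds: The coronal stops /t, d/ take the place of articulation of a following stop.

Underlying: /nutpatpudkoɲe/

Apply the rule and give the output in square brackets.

[nuppappugkoɲe]

/t/ before /p/ (labial) → [p]
/t/ before /p/ (labial) → [p]
/d/ before /k/ (velar) → [g]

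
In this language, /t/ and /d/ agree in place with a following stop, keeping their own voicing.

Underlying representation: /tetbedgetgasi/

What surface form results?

/t/ before /b/ (labial) → [p]
/d/ before /g/ (velar) → [g]
/t/ before /g/ (velar) → [k]

[tepbeggekgasi]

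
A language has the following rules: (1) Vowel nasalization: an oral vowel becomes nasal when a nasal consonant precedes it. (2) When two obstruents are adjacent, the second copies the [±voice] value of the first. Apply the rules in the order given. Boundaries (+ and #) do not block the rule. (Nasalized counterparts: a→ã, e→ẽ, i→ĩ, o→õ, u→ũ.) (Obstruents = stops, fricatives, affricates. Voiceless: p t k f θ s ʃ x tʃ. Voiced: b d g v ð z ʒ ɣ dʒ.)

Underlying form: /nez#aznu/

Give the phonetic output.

Rule 1: /e/ after nasal /n/ → [ẽ]
Rule 1: /u/ after nasal /n/ → [ũ]
After rule 1: nẽz#aznũ
Rule 2: no segment meets the rule's conditions; no change.

[nẽz#aznũ]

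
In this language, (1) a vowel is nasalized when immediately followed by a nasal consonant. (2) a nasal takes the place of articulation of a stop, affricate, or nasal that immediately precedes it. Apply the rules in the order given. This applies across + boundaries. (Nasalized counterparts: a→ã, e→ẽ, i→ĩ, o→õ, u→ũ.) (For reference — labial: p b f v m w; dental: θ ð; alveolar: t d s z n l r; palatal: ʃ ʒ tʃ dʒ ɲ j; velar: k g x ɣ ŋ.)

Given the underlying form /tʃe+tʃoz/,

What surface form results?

Rule 1: no segment meets the rule's conditions; no change.
After rule 1: tʃe+tʃoz
Rule 2: no segment meets the rule's conditions; no change.

[tʃe+tʃoz]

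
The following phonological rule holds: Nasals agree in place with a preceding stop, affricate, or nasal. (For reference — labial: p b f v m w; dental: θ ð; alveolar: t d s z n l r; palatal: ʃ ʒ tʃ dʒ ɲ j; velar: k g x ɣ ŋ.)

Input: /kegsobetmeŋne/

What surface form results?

[kegsobetneŋŋe]

/m/ after /t/ (alveolar) → [n]
/n/ after /ŋ/ (velar) → [ŋ]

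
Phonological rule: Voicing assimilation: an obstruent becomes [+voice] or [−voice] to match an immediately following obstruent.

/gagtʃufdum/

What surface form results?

/g/ before /tʃ/ (voiceless) → [k]
/f/ before /d/ (voiced) → [v]

[gaktʃuvdum]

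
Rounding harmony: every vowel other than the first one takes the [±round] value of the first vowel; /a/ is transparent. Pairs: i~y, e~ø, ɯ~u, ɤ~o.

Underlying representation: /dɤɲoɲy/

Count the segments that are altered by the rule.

2

/o/ harmonizes with /ɤ/ ([-round]) → [ɤ]
/y/ harmonizes with /ɤ/ ([-round]) → [i]
2 segments change.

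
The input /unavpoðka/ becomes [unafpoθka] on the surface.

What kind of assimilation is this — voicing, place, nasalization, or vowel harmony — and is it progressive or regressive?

/v/→[f] /ð/→[θ].
Each target copies a feature from the following segment, so the direction is regressive.

voicing assimilation, regressive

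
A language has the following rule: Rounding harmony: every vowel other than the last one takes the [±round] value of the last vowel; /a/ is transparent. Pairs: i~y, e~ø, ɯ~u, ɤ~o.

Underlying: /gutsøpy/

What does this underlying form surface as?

[gutsøpy]

no segment meets the rule's conditions; no change.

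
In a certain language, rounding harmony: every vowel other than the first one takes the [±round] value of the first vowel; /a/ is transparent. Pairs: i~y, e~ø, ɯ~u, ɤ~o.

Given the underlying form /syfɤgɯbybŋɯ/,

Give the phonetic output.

[syfogubybŋu]

/ɤ/ harmonizes with /y/ ([+round]) → [o]
/ɯ/ harmonizes with /y/ ([+round]) → [u]
/ɯ/ harmonizes with /y/ ([+round]) → [u]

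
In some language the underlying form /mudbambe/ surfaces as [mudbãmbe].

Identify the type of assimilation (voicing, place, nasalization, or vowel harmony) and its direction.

nasalization, regressive

/a/→[ã].
Each target copies a feature from the following segment, so the direction is regressive.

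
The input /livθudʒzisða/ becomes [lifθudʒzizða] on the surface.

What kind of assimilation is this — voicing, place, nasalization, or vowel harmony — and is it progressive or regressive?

/v/→[f] /s/→[z].
Each target copies a feature from the following segment, so the direction is regressive.

voicing assimilation, regressive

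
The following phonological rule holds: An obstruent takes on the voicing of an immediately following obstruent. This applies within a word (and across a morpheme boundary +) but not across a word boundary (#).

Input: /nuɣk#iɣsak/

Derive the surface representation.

/ɣ/ before /k/ (voiceless) → [x]
/ɣ/ before /s/ (voiceless) → [x]

[nuxk#ixsak]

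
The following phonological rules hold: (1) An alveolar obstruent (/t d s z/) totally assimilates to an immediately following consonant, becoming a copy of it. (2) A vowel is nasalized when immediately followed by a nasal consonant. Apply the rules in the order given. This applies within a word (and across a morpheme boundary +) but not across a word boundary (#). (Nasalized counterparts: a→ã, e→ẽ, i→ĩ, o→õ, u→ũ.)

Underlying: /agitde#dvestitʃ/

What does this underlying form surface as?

[agidde#vvettitʃ]

Rule 1: /t/ before /d/ → [d] (total assimilation)
Rule 1: /d/ before /v/ → [v] (total assimilation)
Rule 1: /s/ before /t/ → [t] (total assimilation)
After rule 1: agidde#vvettitʃ
Rule 2: no segment meets the rule's conditions; no change.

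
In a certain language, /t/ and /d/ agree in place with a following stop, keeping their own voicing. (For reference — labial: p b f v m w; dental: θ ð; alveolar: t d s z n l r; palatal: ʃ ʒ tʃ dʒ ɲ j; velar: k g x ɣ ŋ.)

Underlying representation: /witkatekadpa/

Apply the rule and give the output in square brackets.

/t/ before /k/ (velar) → [k]
/d/ before /p/ (labial) → [b]

[wikkatekabpa]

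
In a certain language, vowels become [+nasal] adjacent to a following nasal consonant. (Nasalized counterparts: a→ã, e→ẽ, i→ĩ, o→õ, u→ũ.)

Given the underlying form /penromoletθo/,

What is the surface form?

[pẽnrõmoletθo]

/e/ before nasal /n/ → [ẽ]
/o/ before nasal /m/ → [õ]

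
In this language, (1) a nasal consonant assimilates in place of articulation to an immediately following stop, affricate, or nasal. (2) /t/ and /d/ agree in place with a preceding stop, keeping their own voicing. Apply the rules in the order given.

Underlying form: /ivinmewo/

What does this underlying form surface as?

[ivimmewo]

Rule 1: /n/ before /m/ (labial) → [m]
After rule 1: ivimmewo
Rule 2: no segment meets the rule's conditions; no change.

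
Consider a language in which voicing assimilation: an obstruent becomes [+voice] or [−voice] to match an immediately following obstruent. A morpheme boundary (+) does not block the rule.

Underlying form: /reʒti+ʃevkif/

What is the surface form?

/ʒ/ before /t/ (voiceless) → [ʃ]
/v/ before /k/ (voiceless) → [f]

[reʃti+ʃefkif]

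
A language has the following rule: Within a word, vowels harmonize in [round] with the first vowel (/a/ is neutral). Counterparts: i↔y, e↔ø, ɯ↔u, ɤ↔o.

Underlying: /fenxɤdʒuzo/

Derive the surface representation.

[fenxɤdʒɯzɤ]

/u/ harmonizes with /e/ ([-round]) → [ɯ]
/o/ harmonizes with /e/ ([-round]) → [ɤ]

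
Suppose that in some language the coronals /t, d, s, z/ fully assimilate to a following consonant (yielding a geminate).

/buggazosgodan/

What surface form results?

[buggazoggodan]

/s/ before /g/ → [g] (total assimilation)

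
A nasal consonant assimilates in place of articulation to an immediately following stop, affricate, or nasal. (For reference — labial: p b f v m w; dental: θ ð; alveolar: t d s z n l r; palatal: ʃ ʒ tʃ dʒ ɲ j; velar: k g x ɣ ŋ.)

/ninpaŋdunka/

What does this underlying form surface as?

/n/ before /p/ (labial) → [m]
/ŋ/ before /d/ (alveolar) → [n]
/n/ before /k/ (velar) → [ŋ]

[nimpanduŋka]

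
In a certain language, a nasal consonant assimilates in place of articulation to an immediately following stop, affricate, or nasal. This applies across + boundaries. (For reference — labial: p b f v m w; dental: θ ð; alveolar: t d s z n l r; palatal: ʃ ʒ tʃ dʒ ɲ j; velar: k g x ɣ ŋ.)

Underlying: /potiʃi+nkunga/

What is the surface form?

/n/ before /k/ (velar) → [ŋ]
/n/ before /g/ (velar) → [ŋ]

[potiʃi+ŋkuŋga]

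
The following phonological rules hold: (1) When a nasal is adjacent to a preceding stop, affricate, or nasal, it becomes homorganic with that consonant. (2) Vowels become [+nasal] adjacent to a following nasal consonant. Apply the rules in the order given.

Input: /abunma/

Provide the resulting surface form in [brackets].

Rule 1: /m/ after /n/ (alveolar) → [n]
After rule 1: abunna
Rule 2: /u/ before nasal /n/ → [ũ]

[abũnna]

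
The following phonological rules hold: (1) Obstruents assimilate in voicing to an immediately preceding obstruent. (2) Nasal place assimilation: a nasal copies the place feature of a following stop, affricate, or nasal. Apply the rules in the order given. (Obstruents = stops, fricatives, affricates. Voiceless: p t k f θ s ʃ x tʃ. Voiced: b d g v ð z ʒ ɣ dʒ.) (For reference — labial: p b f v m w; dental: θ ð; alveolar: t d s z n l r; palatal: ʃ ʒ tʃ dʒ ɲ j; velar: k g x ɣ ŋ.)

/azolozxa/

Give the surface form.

[azolozɣa]

Rule 1: /x/ after /z/ (voiced) → [ɣ]
After rule 1: azolozɣa
Rule 2: no segment meets the rule's conditions; no change.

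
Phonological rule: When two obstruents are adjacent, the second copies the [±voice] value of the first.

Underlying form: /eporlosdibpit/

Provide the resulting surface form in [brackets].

/d/ after /s/ (voiceless) → [t]
/p/ after /b/ (voiced) → [b]

[eporlostibbit]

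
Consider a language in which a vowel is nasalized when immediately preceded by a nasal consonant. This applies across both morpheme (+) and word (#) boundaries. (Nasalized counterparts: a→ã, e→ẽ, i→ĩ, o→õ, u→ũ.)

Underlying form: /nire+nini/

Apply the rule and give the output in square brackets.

[nĩre+nĩnĩ]

/i/ after nasal /n/ → [ĩ]
/i/ after nasal /n/ → [ĩ]
/i/ after nasal /n/ → [ĩ]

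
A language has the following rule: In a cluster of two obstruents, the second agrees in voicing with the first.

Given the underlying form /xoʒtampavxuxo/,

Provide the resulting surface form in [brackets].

[xoʒdampavɣuxo]

/t/ after /ʒ/ (voiced) → [d]
/x/ after /v/ (voiced) → [ɣ]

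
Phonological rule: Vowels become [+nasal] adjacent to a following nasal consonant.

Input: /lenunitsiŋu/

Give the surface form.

[lẽnũnitsĩŋu]

/e/ before nasal /n/ → [ẽ]
/u/ before nasal /n/ → [ũ]
/i/ before nasal /ŋ/ → [ĩ]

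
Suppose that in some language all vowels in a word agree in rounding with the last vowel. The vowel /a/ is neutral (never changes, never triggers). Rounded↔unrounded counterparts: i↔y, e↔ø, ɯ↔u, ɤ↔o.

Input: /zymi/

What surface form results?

/y/ harmonizes with /i/ ([-round]) → [i]

[zimi]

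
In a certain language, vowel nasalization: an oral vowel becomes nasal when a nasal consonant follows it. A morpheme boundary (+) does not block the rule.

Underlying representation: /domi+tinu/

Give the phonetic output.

/o/ before nasal /m/ → [õ]
/i/ before nasal /n/ → [ĩ]

[dõmi+tĩnu]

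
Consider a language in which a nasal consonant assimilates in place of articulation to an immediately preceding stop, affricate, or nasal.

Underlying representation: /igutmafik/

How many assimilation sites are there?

/m/ after /t/ (alveolar) → [n]
1 segment changes.

1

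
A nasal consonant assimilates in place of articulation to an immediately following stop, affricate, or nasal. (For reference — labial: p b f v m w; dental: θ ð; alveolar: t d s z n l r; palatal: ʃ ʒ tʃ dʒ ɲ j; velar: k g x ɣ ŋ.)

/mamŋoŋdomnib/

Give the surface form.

/m/ before /ŋ/ (velar) → [ŋ]
/ŋ/ before /d/ (alveolar) → [n]
/m/ before /n/ (alveolar) → [n]

[maŋŋondonnib]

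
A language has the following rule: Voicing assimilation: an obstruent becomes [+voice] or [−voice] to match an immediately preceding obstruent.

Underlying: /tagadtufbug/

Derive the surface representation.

[tagaddufpug]

/t/ after /d/ (voiced) → [d]
/b/ after /f/ (voiceless) → [p]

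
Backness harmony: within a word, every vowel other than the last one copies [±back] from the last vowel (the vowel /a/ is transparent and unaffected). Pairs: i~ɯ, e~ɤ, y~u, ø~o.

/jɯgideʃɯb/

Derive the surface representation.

/i/ harmonizes with /ɯ/ ([+back]) → [ɯ]
/e/ harmonizes with /ɯ/ ([+back]) → [ɤ]

[jɯgɯdɤʃɯb]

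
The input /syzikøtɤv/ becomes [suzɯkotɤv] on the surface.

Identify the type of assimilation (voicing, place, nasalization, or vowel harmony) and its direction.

/y/→[u] /i/→[ɯ] /ø/→[o].
Vowels agree with the last vowel, so the harmony is regressive.

vowel harmony, regressive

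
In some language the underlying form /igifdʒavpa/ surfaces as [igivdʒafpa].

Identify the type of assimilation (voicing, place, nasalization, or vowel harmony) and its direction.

/f/→[v] /v/→[f].
Each target copies a feature from the following segment, so the direction is regressive.

voicing assimilation, regressive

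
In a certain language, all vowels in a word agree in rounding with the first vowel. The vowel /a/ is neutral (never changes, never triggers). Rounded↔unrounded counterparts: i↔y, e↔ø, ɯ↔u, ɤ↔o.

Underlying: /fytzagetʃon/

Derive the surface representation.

/e/ harmonizes with /y/ ([+round]) → [ø]

[fytzagøtʃon]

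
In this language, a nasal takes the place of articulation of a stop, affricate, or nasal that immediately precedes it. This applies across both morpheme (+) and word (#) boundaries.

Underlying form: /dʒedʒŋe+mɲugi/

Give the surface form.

/ŋ/ after /dʒ/ (palatal) → [ɲ]
/ɲ/ after /m/ (labial) → [m]

[dʒedʒɲe+mmugi]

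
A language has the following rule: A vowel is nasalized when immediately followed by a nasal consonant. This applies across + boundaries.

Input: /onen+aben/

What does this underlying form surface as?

/o/ before nasal /n/ → [õ]
/e/ before nasal /n/ → [ẽ]
/e/ before nasal /n/ → [ẽ]

[õnẽn+abẽn]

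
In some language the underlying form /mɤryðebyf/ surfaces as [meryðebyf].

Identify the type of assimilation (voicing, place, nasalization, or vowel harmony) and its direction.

vowel harmony, regressive

/ɤ/→[e].
Vowels agree with the last vowel, so the harmony is regressive.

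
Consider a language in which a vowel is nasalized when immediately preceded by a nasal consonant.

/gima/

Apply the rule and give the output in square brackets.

[gimã]

/a/ after nasal /m/ → [ã]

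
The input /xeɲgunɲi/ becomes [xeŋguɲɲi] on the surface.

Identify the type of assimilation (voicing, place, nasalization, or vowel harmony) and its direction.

place assimilation, regressive

/ɲ/→[ŋ] /n/→[ɲ].
Each target copies a feature from the following segment, so the direction is regressive.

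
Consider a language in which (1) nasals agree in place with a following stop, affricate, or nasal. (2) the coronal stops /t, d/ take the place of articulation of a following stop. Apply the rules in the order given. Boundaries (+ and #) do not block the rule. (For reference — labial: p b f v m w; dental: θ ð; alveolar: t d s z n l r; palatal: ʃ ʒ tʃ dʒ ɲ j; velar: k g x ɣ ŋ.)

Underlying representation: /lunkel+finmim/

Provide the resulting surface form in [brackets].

Rule 1: /n/ before /k/ (velar) → [ŋ]
Rule 1: /n/ before /m/ (labial) → [m]
After rule 1: luŋkel+fimmim
Rule 2: no segment meets the rule's conditions; no change.

[luŋkel+fimmim]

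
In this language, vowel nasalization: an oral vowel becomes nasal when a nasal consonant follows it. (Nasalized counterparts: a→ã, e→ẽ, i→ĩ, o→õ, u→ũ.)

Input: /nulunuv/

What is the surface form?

/u/ before nasal /n/ → [ũ]

[nulũnuv]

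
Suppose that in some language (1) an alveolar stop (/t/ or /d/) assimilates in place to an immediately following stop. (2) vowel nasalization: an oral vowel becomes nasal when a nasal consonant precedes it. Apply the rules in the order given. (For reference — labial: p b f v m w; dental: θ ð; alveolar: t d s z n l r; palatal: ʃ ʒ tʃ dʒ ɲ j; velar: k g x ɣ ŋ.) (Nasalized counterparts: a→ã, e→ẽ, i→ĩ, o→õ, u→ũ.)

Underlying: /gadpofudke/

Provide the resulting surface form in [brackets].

Rule 1: /d/ before /p/ (labial) → [b]
Rule 1: /d/ before /k/ (velar) → [g]
After rule 1: gabpofugke
Rule 2: no segment meets the rule's conditions; no change.

[gabpofugke]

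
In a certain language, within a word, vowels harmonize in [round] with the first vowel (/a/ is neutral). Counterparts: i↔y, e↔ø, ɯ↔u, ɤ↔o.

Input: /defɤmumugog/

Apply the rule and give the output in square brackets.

[defɤmɯmɯgɤg]

/u/ harmonizes with /e/ ([-round]) → [ɯ]
/u/ harmonizes with /e/ ([-round]) → [ɯ]
/o/ harmonizes with /e/ ([-round]) → [ɤ]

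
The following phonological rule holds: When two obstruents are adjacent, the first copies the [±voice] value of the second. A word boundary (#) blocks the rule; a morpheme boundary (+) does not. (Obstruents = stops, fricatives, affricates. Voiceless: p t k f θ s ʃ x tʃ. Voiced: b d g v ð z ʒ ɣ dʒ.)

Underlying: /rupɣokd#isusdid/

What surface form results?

/p/ before /ɣ/ (voiced) → [b]
/k/ before /d/ (voiced) → [g]
/s/ before /d/ (voiced) → [z]

[rubɣogd#isuzdid]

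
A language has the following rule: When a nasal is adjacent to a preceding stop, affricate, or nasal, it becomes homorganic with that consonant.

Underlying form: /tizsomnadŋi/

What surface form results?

[tizsommadni]

/n/ after /m/ (labial) → [m]
/ŋ/ after /d/ (alveolar) → [n]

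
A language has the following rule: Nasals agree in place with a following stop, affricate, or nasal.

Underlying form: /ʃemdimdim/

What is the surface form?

/m/ before /d/ (alveolar) → [n]
/m/ before /d/ (alveolar) → [n]

[ʃendindim]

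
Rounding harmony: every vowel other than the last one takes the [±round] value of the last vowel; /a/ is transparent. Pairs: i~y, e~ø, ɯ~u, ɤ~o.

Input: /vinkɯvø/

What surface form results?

[vynkuvø]

/i/ harmonizes with /ø/ ([+round]) → [y]
/ɯ/ harmonizes with /ø/ ([+round]) → [u]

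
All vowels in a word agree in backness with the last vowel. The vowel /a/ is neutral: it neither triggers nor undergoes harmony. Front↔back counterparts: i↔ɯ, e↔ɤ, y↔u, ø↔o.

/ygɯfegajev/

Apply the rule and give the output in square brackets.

[ygifegajev]

/ɯ/ harmonizes with /e/ ([-back]) → [i]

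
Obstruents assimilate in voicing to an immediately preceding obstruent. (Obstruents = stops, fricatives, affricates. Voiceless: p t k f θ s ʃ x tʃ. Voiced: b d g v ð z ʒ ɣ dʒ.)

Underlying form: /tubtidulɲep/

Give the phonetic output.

/t/ after /b/ (voiced) → [d]

[tubdidulɲep]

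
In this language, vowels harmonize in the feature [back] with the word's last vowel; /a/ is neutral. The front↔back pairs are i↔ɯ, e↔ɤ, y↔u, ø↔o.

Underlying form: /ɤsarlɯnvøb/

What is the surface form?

[esarlinvøb]

/ɤ/ harmonizes with /ø/ ([-back]) → [e]
/ɯ/ harmonizes with /ø/ ([-back]) → [i]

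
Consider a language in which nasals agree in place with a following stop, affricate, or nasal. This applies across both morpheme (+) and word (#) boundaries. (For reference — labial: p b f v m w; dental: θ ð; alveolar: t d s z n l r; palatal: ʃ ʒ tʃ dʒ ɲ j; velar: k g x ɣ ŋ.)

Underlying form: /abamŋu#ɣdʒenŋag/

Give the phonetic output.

/m/ before /ŋ/ (velar) → [ŋ]
/n/ before /ŋ/ (velar) → [ŋ]

[abaŋŋu#ɣdʒeŋŋag]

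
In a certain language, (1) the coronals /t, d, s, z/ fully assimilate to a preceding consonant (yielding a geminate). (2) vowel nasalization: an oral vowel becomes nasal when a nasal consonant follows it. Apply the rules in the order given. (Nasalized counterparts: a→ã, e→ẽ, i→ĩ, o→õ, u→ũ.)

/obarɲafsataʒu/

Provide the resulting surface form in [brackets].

Rule 1: /s/ after /f/ → [f] (total assimilation)
After rule 1: obarɲaffataʒu
Rule 2: no segment meets the rule's conditions; no change.

[obarɲaffataʒu]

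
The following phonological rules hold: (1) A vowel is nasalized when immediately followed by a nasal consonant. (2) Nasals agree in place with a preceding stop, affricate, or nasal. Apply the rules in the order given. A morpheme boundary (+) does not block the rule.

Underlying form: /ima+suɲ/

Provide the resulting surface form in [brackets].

[ĩma+sũɲ]

Rule 1: /i/ before nasal /m/ → [ĩ]
Rule 1: /u/ before nasal /ɲ/ → [ũ]
After rule 1: ĩma+sũɲ
Rule 2: no segment meets the rule's conditions; no change.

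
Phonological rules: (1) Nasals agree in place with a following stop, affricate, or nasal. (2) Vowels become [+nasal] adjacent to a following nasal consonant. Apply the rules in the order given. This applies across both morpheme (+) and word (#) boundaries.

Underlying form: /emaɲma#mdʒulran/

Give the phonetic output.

Rule 1: /ɲ/ before /m/ (labial) → [m]
Rule 1: /m/ before /dʒ/ (palatal) → [ɲ]
After rule 1: emamma#ɲdʒulran
Rule 2: /e/ before nasal /m/ → [ẽ]
Rule 2: /a/ before nasal /m/ → [ã]
Rule 2: /a/ before nasal /ɲ/ → [ã]
Rule 2: /a/ before nasal /n/ → [ã]

[ẽmãmmã#ɲdʒulrãn]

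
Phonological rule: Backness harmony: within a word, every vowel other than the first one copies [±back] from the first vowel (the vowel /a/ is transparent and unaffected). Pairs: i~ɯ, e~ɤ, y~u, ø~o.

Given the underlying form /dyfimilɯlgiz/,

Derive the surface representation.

/ɯ/ harmonizes with /y/ ([-back]) → [i]

[dyfimililgiz]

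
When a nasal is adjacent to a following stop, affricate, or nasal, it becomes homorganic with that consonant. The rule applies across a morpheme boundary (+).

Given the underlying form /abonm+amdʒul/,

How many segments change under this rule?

/n/ before /m/ (labial) → [m]
/m/ before /dʒ/ (palatal) → [ɲ]
2 segments change.

2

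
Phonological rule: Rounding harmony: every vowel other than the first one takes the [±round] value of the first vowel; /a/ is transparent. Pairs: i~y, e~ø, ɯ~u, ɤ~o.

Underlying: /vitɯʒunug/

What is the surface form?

/u/ harmonizes with /i/ ([-round]) → [ɯ]
/u/ harmonizes with /i/ ([-round]) → [ɯ]

[vitɯʒɯnɯg]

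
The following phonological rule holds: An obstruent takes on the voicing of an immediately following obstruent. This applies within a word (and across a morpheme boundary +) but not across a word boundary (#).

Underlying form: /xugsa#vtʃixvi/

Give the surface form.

/g/ before /s/ (voiceless) → [k]
/v/ before /tʃ/ (voiceless) → [f]
/x/ before /v/ (voiced) → [ɣ]

[xuksa#ftʃiɣvi]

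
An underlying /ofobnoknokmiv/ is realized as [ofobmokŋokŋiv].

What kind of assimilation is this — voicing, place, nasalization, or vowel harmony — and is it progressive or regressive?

place assimilation, progressive

/n/→[m] /n/→[ŋ] /m/→[ŋ].
Each target copies a feature from the preceding segment, so the direction is progressive.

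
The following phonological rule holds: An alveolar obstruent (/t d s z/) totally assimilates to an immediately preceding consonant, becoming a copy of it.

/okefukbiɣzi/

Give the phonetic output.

[okefukbiɣɣi]

/z/ after /ɣ/ → [ɣ] (total assimilation)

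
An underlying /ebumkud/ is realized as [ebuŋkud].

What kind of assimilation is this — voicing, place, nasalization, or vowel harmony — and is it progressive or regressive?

place assimilation, regressive

/m/→[ŋ].
Each target copies a feature from the following segment, so the direction is regressive.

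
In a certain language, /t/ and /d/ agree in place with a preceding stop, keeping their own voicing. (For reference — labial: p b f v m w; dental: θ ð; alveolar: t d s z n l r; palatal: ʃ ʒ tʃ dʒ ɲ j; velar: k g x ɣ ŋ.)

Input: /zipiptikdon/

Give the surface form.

[zipippikgon]

/t/ after /p/ (labial) → [p]
/d/ after /k/ (velar) → [g]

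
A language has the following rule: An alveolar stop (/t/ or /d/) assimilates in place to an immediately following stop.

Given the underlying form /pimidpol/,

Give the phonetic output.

[pimibpol]

/d/ before /p/ (labial) → [b]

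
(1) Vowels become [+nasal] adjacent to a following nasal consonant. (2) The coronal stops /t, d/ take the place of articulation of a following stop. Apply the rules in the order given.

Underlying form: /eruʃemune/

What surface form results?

Rule 1: /e/ before nasal /m/ → [ẽ]
Rule 1: /u/ before nasal /n/ → [ũ]
After rule 1: eruʃẽmũne
Rule 2: no segment meets the rule's conditions; no change.

[eruʃẽmũne]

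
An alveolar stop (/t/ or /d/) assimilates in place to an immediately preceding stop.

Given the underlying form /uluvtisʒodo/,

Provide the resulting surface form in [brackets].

no segment meets the rule's conditions; no change.

[uluvtisʒodo]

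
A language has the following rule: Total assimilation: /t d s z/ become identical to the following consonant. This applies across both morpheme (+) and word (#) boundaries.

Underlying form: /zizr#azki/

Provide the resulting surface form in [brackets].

[zirr#akki]

/z/ before /r/ → [r] (total assimilation)
/z/ before /k/ → [k] (total assimilation)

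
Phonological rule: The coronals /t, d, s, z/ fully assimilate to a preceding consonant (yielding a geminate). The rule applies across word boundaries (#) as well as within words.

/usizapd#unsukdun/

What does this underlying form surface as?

/d/ after /p/ → [p] (total assimilation)
/s/ after /n/ → [n] (total assimilation)
/d/ after /k/ → [k] (total assimilation)

[usizapp#unnukkun]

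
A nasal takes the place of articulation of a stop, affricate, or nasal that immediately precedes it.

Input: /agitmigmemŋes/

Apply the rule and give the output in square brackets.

/m/ after /t/ (alveolar) → [n]
/m/ after /g/ (velar) → [ŋ]
/ŋ/ after /m/ (labial) → [m]

[agitnigŋemmes]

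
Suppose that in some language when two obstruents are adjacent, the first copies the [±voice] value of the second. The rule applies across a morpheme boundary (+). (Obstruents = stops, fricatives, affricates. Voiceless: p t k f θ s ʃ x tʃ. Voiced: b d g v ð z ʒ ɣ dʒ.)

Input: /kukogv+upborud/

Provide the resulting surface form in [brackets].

/p/ before /b/ (voiced) → [b]

[kukogv+ubborud]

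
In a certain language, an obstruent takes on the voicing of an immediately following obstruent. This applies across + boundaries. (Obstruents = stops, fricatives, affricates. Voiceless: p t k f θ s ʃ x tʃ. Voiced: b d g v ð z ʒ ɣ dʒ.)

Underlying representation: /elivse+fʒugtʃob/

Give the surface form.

[elifse+vʒuktʃob]

/v/ before /s/ (voiceless) → [f]
/f/ before /ʒ/ (voiced) → [v]
/g/ before /tʃ/ (voiceless) → [k]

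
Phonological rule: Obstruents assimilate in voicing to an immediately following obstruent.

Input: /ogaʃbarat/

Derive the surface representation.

/ʃ/ before /b/ (voiced) → [ʒ]

[ogaʒbarat]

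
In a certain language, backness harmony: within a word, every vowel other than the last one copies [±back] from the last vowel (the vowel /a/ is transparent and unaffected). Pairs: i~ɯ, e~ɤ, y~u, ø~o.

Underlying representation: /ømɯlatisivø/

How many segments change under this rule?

1

/ɯ/ harmonizes with /ø/ ([-back]) → [i]
1 segment changes.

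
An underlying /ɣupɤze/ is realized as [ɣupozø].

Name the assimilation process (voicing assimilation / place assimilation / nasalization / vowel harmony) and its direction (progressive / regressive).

vowel harmony, progressive

/ɤ/→[o] /e/→[ø].
Vowels agree with the first vowel, so the harmony is progressive.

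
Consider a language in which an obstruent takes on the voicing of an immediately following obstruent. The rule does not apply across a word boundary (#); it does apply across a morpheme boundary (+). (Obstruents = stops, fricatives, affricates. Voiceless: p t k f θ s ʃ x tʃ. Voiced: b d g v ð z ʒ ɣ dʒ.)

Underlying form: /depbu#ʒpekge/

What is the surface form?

[debbu#ʃpegge]

/p/ before /b/ (voiced) → [b]
/ʒ/ before /p/ (voiceless) → [ʃ]
/k/ before /g/ (voiced) → [g]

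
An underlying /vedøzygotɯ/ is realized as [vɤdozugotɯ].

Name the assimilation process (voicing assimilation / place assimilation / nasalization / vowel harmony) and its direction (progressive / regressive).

/e/→[ɤ] /ø/→[o] /y/→[u].
Vowels agree with the last vowel, so the harmony is regressive.

vowel harmony, regressive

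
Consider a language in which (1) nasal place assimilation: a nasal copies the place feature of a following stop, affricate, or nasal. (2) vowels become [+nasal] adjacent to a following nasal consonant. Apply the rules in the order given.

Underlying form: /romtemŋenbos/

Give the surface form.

Rule 1: /m/ before /t/ (alveolar) → [n]
Rule 1: /m/ before /ŋ/ (velar) → [ŋ]
Rule 1: /n/ before /b/ (labial) → [m]
After rule 1: ronteŋŋembos
Rule 2: /o/ before nasal /n/ → [õ]
Rule 2: /e/ before nasal /ŋ/ → [ẽ]
Rule 2: /e/ before nasal /m/ → [ẽ]

[rõntẽŋŋẽmbos]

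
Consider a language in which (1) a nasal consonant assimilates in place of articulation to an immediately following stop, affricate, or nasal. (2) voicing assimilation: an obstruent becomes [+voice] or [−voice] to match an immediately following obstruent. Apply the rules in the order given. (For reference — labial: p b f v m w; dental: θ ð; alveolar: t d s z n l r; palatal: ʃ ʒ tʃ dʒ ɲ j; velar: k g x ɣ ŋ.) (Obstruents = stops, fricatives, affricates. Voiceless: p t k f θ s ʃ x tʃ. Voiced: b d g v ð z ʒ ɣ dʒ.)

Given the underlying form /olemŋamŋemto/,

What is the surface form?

[oleŋŋaŋŋento]

Rule 1: /m/ before /ŋ/ (velar) → [ŋ]
Rule 1: /m/ before /ŋ/ (velar) → [ŋ]
Rule 1: /m/ before /t/ (alveolar) → [n]
After rule 1: oleŋŋaŋŋento
Rule 2: no segment meets the rule's conditions; no change.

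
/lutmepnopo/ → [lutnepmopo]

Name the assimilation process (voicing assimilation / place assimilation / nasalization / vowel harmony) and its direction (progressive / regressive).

/m/→[n] /n/→[m].
Each target copies a feature from the preceding segment, so the direction is progressive.

place assimilation, progressive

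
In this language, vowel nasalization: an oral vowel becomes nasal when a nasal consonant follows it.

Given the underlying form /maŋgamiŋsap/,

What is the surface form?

[mãŋgãmĩŋsap]

/a/ before nasal /ŋ/ → [ã]
/a/ before nasal /m/ → [ã]
/i/ before nasal /ŋ/ → [ĩ]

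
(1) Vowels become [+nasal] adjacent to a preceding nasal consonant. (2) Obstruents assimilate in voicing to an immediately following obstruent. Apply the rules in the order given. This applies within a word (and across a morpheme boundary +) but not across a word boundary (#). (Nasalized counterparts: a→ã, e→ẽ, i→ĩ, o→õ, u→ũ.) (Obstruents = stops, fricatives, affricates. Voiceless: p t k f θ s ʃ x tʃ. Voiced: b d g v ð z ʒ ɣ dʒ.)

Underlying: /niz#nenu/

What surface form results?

Rule 1: /i/ after nasal /n/ → [ĩ]
Rule 1: /e/ after nasal /n/ → [ẽ]
Rule 1: /u/ after nasal /n/ → [ũ]
After rule 1: nĩz#nẽnũ
Rule 2: no segment meets the rule's conditions; no change.

[nĩz#nẽnũ]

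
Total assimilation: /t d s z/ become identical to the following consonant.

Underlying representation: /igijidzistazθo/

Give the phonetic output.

/d/ before /z/ → [z] (total assimilation)
/s/ before /t/ → [t] (total assimilation)
/z/ before /θ/ → [θ] (total assimilation)

[igijizzittaθθo]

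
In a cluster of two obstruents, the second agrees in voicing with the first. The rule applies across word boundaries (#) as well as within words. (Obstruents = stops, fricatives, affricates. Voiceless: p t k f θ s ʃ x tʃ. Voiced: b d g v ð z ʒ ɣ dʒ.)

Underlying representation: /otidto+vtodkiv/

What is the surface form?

/t/ after /d/ (voiced) → [d]
/t/ after /v/ (voiced) → [d]
/k/ after /d/ (voiced) → [g]

[otiddo+vdodgiv]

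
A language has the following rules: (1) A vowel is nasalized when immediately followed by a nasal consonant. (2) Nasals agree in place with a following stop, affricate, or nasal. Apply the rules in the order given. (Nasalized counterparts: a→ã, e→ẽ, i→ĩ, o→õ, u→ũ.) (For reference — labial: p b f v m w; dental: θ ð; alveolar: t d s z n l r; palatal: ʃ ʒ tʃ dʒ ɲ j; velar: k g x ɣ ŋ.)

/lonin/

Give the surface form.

Rule 1: /o/ before nasal /n/ → [õ]
Rule 1: /i/ before nasal /n/ → [ĩ]
After rule 1: lõnĩn
Rule 2: no segment meets the rule's conditions; no change.

[lõnĩn]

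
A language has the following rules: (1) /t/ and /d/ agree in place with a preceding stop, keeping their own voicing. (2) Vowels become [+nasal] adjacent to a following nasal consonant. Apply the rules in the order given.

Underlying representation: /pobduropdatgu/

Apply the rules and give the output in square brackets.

[pobburopbatgu]

Rule 1: /d/ after /b/ (labial) → [b]
Rule 1: /d/ after /p/ (labial) → [b]
After rule 1: pobburopbatgu
Rule 2: no segment meets the rule's conditions; no change.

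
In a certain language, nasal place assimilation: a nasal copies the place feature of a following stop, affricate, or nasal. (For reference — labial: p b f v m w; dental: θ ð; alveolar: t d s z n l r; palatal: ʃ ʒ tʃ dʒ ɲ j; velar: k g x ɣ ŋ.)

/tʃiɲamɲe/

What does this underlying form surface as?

[tʃiɲaɲɲe]

/m/ before /ɲ/ (palatal) → [ɲ]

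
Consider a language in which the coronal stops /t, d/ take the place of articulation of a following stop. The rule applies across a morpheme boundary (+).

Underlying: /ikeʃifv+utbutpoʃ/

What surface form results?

/t/ before /b/ (labial) → [p]
/t/ before /p/ (labial) → [p]

[ikeʃifv+upbuppoʃ]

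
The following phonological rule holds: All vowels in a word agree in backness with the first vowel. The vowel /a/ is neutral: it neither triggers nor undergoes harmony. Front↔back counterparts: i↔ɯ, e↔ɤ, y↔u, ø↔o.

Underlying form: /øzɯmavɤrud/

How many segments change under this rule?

/ɯ/ harmonizes with /ø/ ([-back]) → [i]
/ɤ/ harmonizes with /ø/ ([-back]) → [e]
/u/ harmonizes with /ø/ ([-back]) → [y]
3 segments change.

3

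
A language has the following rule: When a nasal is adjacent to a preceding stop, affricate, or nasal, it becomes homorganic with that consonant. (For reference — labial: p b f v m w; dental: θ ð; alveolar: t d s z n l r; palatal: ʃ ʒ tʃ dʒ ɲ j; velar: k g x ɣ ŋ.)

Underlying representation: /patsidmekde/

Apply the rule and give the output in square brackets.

/m/ after /d/ (alveolar) → [n]

[patsidnekde]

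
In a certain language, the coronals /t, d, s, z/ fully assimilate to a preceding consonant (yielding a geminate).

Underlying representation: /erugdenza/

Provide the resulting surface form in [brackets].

/d/ after /g/ → [g] (total assimilation)
/z/ after /n/ → [n] (total assimilation)

[eruggenna]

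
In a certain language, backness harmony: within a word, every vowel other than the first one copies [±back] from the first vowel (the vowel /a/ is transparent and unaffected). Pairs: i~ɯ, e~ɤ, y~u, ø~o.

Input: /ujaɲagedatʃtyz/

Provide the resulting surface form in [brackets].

/e/ harmonizes with /u/ ([+back]) → [ɤ]
/y/ harmonizes with /u/ ([+back]) → [u]

[ujaɲagɤdatʃtuz]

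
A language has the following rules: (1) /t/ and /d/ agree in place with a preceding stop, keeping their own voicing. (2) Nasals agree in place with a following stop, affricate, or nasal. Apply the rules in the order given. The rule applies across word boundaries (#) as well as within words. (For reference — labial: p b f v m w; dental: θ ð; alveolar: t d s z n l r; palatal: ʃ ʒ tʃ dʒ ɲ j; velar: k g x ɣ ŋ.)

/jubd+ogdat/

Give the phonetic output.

[jubb+oggat]

Rule 1: /d/ after /b/ (labial) → [b]
Rule 1: /d/ after /g/ (velar) → [g]
After rule 1: jubb+oggat
Rule 2: no segment meets the rule's conditions; no change.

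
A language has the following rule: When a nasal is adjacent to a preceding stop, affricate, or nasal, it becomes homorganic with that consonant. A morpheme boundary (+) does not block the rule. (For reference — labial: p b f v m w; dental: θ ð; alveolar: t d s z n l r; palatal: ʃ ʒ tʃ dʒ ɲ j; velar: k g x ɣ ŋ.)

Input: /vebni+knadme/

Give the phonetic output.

[vebmi+kŋadne]

/n/ after /b/ (labial) → [m]
/n/ after /k/ (velar) → [ŋ]
/m/ after /d/ (alveolar) → [n]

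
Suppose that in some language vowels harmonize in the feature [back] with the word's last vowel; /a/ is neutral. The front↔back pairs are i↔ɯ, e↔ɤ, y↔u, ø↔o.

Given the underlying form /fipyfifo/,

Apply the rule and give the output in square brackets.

[fɯpufɯfo]

/i/ harmonizes with /o/ ([+back]) → [ɯ]
/y/ harmonizes with /o/ ([+back]) → [u]
/i/ harmonizes with /o/ ([+back]) → [ɯ]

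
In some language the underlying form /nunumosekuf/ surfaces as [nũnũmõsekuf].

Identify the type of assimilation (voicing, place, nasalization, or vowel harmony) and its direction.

/u/→[ũ] /u/→[ũ] /o/→[õ].
Each target copies a feature from the preceding segment, so the direction is progressive.

nasalization, progressive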